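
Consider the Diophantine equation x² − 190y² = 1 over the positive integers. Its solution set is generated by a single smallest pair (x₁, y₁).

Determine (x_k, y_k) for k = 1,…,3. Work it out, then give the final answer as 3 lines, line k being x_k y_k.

[13; 1,3,1,1,1,…,3,1,26] for √190; ℓ=14 ⇒ convergent index 13
a_0=13:  p_0=13·1+0=13,  q_0=13·0+1=1
a_1=1:  p_1=1·13+1=14,  q_1=1·1+0=1
a_2=3:  p_2=3·14+13=55,  q_2=3·1+1=4
a_3=1:  p_3=1·55+14=69,  q_3=1·4+1=5
a_4=1:  p_4=1·69+55=124,  q_4=1·5+4=9
…
a_6=2:  p_6=2·193+124=510,  q_6=2·14+9=37
a_7=2:  p_7=2·510+193=1213,  q_7=2·37+14=88
a_8=2:  p_8=2·1213+510=2936,  q_8=2·88+37=213
…
a_11=1:  p_11=1·7085+4149=11234,  q_11=1·514+301=815
a_12=3:  p_12=3·11234+7085=40787,  q_12=3·815+514=2959
a_13=1:  p_13=1·40787+11234=52021,  q_13=1·2959+815=3774
(x₁, y₁) = (52021, 3774);  52021² − 190·3774² = 1 ✓
k=2:  x_2 = 52021·52021+190·3774·3774 = 5412368881,  y_2 = 52021·3774+3774·52021 = 392654508
k=3:  x_3 = 52021·5412368881+190·3774·392654508 = 563113683064981,  y_3 = 52021·392654508+3774·5412368881 = 40852560317562

52021 3774
5412368881 392654508
563113683064981 40852560317562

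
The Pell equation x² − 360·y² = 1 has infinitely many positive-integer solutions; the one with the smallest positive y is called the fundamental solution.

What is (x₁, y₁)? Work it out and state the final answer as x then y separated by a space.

√360 → a₀=18, period (1,36); ℓ=2 even so k=1
step 0: (18, 1)  from 18·(1,0) + (0,1)
step 1: (19, 1)  from 1·(18,1) + (1,0)
→ (19, 1).  Check: 19²=361, 360·1²=360, difference 1.

19 1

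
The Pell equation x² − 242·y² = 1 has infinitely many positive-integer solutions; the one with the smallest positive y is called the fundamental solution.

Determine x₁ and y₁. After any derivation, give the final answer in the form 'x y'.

19601 1260

√242 = [15; 1,1,3,1,14,1,3,1,1,30, …], period ℓ=10 (even) → k=9
i=0: a=15 ⇒ p=15, q=1
…
i=5: a=14 ⇒ p=2069, q=133
…
i=8: a=1 ⇒ p=10905, q=701
i=9: a=1 ⇒ p=19601, q=1260
(x₁, y₁) = (19601, 1260);  19601² − 242·1260² = 1 ✓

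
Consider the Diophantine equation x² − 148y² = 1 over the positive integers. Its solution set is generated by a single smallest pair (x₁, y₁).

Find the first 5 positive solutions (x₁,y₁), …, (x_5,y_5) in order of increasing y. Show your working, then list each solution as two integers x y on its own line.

73 6
10657 876
1555849 127890
227143297 18671064
33161365513 2725847454

[12; 6,24] for √148; ℓ=2 ⇒ convergent index 1
step 0: (12, 1)  from 12·(1,0) + (0,1)
step 1: (73, 6)  from 6·(12,1) + (1,0)
fundamental: x₁=73, y₁=6  (since 5329 − 148·36 = 1)
k=2:  x_2 = 73·73+148·6·6 = 10657,  y_2 = 73·6+6·73 = 876
k=3:  x_3 = 73·10657+148·6·876 = 1555849,  y_3 = 73·876+6·10657 = 127890
k=4:  x_4 = 73·1555849+148·6·127890 = 227143297,  y_4 = 73·127890+6·1555849 = 18671064
k=5:  x_5 = 73·227143297+148·6·18671064 = 33161365513,  y_5 = 73·18671064+6·227143297 = 2725847454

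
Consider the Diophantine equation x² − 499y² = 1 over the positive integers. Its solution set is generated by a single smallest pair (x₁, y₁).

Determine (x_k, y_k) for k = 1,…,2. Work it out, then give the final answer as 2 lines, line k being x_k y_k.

4490 201
40320199 1804980

√499 → a₀=22, period (2,1,21,1,2,44); ℓ=6 even so k=5
step 0: (22, 1)  from 22·(1,0) + (0,1)
step 1: (45, 2)  from 2·(22,1) + (1,0)
step 2: (67, 3)  from 1·(45,2) + (22,1)
step 3: (1452, 65)  from 21·(67,3) + (45,2)
step 4: (1519, 68)  from 1·(1452,65) + (67,3)
step 5: (4490, 201)  from 2·(1519,68) + (1452,65)
(x₁, y₁) = (4490, 201);  4490² − 499·201² = 1 ✓
k=2:  x_2 = 4490·4490+499·201·201 = 40320199,  y_2 = 4490·201+201·4490 = 1804980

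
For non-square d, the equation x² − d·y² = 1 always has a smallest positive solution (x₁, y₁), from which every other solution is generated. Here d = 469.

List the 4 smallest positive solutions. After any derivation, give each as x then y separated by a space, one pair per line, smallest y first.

137215 6336
37655912449 1738788480
10333912053241855 477175722560064
2835935484733506355201 130951333540419575040

√469 = [21; 1,1,1,10,6,10,1,1,1,42, …], period ℓ=10 (even) → k=9
i=0: a=21 ⇒ p=21, q=1
i=1: a=1 ⇒ p=22, q=1
i=2: a=1 ⇒ p=43, q=2
i=3: a=1 ⇒ p=65, q=3
i=4: a=10 ⇒ p=693, q=32
i=5: a=6 ⇒ p=4223, q=195
i=6: a=10 ⇒ p=42923, q=1982
…
i=8: a=1 ⇒ p=90069, q=4159
i=9: a=1 ⇒ p=137215, q=6336
(x₁, y₁) = (137215, 6336);  137215² − 469·6336² = 1 ✓
(x_2, y_2) = (137215·137215 + 469·6336·6336, 137215·6336 + 6336·137215) = (37655912449, 1738788480)
(x_3, y_3) = (137215·37655912449 + 469·6336·1738788480, 137215·1738788480 + 6336·37655912449) = (10333912053241855, 477175722560064)
(x_4, y_4) = (137215·10333912053241855 + 469·6336·477175722560064, 137215·477175722560064 + 6336·10333912053241855) = (2835935484733506355201, 130951333540419575040)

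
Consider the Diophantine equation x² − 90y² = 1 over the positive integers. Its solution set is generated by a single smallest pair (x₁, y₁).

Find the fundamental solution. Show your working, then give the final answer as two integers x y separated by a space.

19 2

√90 → a₀=9, period (2,18); ℓ=2 even so k=1
i=0: a=9 ⇒ p=9, q=1
i=1: a=2 ⇒ p=19, q=2
→ (19, 2).  Check: 19²=361, 90·2²=360, difference 1.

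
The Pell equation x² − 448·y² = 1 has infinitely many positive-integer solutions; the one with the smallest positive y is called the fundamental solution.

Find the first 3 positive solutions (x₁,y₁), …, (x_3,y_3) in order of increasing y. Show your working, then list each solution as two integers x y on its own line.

d=448: √d = [21; 6,42] (ℓ=2, even), read p_1/q_1
k=0  a_k=21  p_k/q_k = 21/1
k=1  a_k=6  p_k/q_k = 127/6
→ (127, 6).  Check: 127²=16129, 448·6²=16128, difference 1.
(x_2, y_2) = (127·127 + 448·6·6, 127·6 + 6·127) = (32257, 1524)
(x_3, y_3) = (127·32257 + 448·6·1524, 127·1524 + 6·32257) = (8193151, 387090)

127 6
32257 1524
8193151 387090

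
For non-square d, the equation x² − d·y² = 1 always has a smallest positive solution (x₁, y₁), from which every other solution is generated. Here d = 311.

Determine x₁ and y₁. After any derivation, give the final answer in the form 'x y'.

[17; 1,1,1,2,1,…,1,1,34] for √311; ℓ=16 ⇒ convergent index 15
i=0: a=17 ⇒ p=17, q=1
i=1: a=1 ⇒ p=18, q=1
i=2: a=1 ⇒ p=35, q=2
i=3: a=1 ⇒ p=53, q=3
…
i=6: a=6 ⇒ p=1305, q=74
i=7: a=3 ⇒ p=4109, q=233
i=8: a=17 ⇒ p=71158, q=4035
…
i=14: a=1 ⇒ p=10724507, q=608131
i=15: a=1 ⇒ p=16883880, q=957397
fundamental: x₁=16883880, y₁=957397  (since 285065403854400 − 311·916609015609 = 1)

16883880 957397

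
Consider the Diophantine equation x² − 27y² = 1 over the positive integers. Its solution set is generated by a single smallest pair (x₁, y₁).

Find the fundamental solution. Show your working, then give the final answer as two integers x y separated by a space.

26 5

√27 = [5; 5,10, …], period ℓ=2 (even) → k=1
k=0  a_k=5  p_k/q_k = 5/1
k=1  a_k=5  p_k/q_k = 26/5
→ (26, 5).  Check: 26²=676, 27·5²=675, difference 1.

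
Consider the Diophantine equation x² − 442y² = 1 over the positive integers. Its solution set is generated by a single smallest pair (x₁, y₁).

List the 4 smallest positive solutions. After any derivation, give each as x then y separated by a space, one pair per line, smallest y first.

883 42
1559377 74172
2753858899 130987710
4863313256257 231324221688

d=442: √d = [21; 42] (ℓ=1, odd), read p_1/q_1
i=0: a=21 ⇒ p=21, q=1
i=1: a=42 ⇒ p=883, q=42
(x₁, y₁) = (883, 42);  883² − 442·42² = 1 ✓
(883+42√442)^2 = 1559377 + 74172√442
(883+42√442)^3 = 2753858899 + 130987710√442
(883+42√442)^4 = 4863313256257 + 231324221688√442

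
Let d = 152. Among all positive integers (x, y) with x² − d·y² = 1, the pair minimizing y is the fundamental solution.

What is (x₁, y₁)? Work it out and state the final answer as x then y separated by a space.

√152 → a₀=12, period (3,24); ℓ=2 even so k=1
k=0  a_k=12  p_k/q_k = 12/1
k=1  a_k=3  p_k/q_k = 37/3
→ (37, 3).  Check: 37²=1369, 152·3²=1368, difference 1.

37 3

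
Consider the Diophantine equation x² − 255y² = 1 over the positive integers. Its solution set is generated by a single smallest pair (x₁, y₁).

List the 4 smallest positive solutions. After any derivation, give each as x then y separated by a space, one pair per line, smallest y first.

16 1
511 32
16336 1023
522241 32704

√255 = [15; 1,30, …], period ℓ=2 (even) → k=1
k=0  a_k=15  p_k/q_k = 15/1
k=1  a_k=1  p_k/q_k = 16/1
→ (16, 1).  Check: 16²=256, 255·1²=255, difference 1.
k=2:  x_2 = 16·16+255·1·1 = 511,  y_2 = 16·1+1·16 = 32
k=3:  x_3 = 16·511+255·1·32 = 16336,  y_3 = 16·32+1·511 = 1023
k=4:  x_4 = 16·16336+255·1·1023 = 522241,  y_4 = 16·1023+1·16336 = 32704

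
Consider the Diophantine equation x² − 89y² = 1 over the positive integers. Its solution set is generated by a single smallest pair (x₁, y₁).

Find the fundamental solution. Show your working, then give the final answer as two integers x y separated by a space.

[9; 2,3,3,2,18] for √89; ℓ=5 ⇒ convergent index 9
k=0  a_k=9  p_k/q_k = 9/1
k=1  a_k=2  p_k/q_k = 19/2
k=2  a_k=3  p_k/q_k = 66/7
k=3  a_k=3  p_k/q_k = 217/23
…
k=8  a_k=3  p_k/q_k = 216991/23001
k=9  a_k=2  p_k/q_k = 500001/53000
→ (500001, 53000).  Check: 500001²=250001000001, 89·53000²=250001000000, difference 1.

500001 53000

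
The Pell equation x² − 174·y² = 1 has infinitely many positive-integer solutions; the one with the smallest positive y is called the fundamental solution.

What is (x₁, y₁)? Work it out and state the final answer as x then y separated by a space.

1451 110

√174 → a₀=13, period (5,4,5,26); ℓ=4 even so k=3
k=0  a_k=13  p_k/q_k = 13/1
k=1  a_k=5  p_k/q_k = 66/5
k=2  a_k=4  p_k/q_k = 277/21
k=3  a_k=5  p_k/q_k = 1451/110
fundamental: x₁=1451, y₁=110  (since 2105401 − 174·12100 = 1)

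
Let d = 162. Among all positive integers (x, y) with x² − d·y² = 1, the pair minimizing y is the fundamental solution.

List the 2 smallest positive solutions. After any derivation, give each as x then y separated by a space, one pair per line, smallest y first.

d=162: √d = [12; 1,2,1,2,12,2,1,2,1,24] (ℓ=10, even), read p_9/q_9
a_0=12:  p_0=12·1+0=12,  q_0=12·0+1=1
a_1=1:  p_1=1·12+1=13,  q_1=1·1+0=1
…
a_3=1:  p_3=1·38+13=51,  q_3=1·3+1=4
…
a_7=1:  p_7=1·3602+1731=5333,  q_7=1·283+136=419
a_8=2:  p_8=2·5333+3602=14268,  q_8=2·419+283=1121
a_9=1:  p_9=1·14268+5333=19601,  q_9=1·1121+419=1540
(x₁, y₁) = (19601, 1540);  19601² − 162·1540² = 1 ✓
(x_2, y_2) = (19601·19601 + 162·1540·1540, 19601·1540 + 1540·19601) = (768398401, 60371080)

19601 1540
768398401 60371080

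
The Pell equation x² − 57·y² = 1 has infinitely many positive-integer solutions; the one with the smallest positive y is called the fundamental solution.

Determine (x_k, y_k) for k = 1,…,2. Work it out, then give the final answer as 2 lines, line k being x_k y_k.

151 20
45601 6040

√57 → a₀=7, period (1,1,4,1,1,14); ℓ=6 even so k=5
a_0=7:  p_0=7·1+0=7,  q_0=7·0+1=1
…
a_2=1:  p_2=1·8+7=15,  q_2=1·1+1=2
a_3=4:  p_3=4·15+8=68,  q_3=4·2+1=9
a_4=1:  p_4=1·68+15=83,  q_4=1·9+2=11
a_5=1:  p_5=1·83+68=151,  q_5=1·11+9=20
(x₁, y₁) = (151, 20);  151² − 57·20² = 1 ✓
(x_2, y_2) = (151·151 + 57·20·20, 151·20 + 20·151) = (45601, 6040)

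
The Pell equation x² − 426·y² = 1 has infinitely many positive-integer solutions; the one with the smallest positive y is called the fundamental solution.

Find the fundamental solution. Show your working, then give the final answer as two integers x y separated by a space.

d=426: √d = [20; 1,1,1,3,2,6,2,3,1,1,1,40] (ℓ=12, even), read p_11/q_11
a_0=20:  p_0=20·1+0=20,  q_0=20·0+1=1
a_1=1:  p_1=1·20+1=21,  q_1=1·1+0=1
a_2=1:  p_2=1·21+20=41,  q_2=1·1+1=2
…
a_5=2:  p_5=2·227+62=516,  q_5=2·11+3=25
…
a_10=1:  p_10=1·31971+24809=56780,  q_10=1·1549+1202=2751
a_11=1:  p_11=1·56780+31971=88751,  q_11=1·2751+1549=4300
→ (88751, 4300).  Check: 88751²=7876740001, 426·4300²=7876740000, difference 1.

88751 4300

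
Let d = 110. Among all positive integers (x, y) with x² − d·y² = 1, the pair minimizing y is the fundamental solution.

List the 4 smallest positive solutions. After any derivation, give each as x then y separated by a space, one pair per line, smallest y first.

√110 → a₀=10, period (2,20); ℓ=2 even so k=1
i=0: a=10 ⇒ p=10, q=1
i=1: a=2 ⇒ p=21, q=2
(x₁, y₁) = (21, 2);  21² − 110·2² = 1 ✓
n=2: (21,2)∘(21,2) = (21·21+110·2·2, 21·2+2·21) = (881,84)
n=3: (881,84)∘(21,2) = (21·881+110·2·84, 21·84+2·881) = (36981,3526)
n=4: (36981,3526)∘(21,2) = (21·36981+110·2·3526, 21·3526+2·36981) = (1552321,148008)

21 2
881 84
36981 3526
1552321 148008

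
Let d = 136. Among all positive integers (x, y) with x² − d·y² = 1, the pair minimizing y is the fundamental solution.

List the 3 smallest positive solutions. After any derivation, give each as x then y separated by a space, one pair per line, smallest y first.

d=136: √d = [11; 1,1,1,22] (ℓ=4, even), read p_3/q_3
a_0=11:  p_0=11·1+0=11,  q_0=11·0+1=1
…
a_2=1:  p_2=1·12+11=23,  q_2=1·1+1=2
a_3=1:  p_3=1·23+12=35,  q_3=1·2+1=3
→ (35, 3).  Check: 35²=1225, 136·3²=1224, difference 1.
(35+3√136)^2 = 2449 + 210√136
(35+3√136)^3 = 171395 + 14697√136

35 3
2449 210
171395 14697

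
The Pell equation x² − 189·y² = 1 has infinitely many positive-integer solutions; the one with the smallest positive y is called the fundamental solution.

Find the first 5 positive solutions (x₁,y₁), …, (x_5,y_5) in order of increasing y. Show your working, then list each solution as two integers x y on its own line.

√189 = [13; 1,2,1,26, …], period ℓ=4 (even) → k=3
step 0: (13, 1)  from 13·(1,0) + (0,1)
…
step 2: (41, 3)  from 2·(14,1) + (13,1)
step 3: (55, 4)  from 1·(41,3) + (14,1)
fundamental: x₁=55, y₁=4  (since 3025 − 189·16 = 1)
(55+4√189)^2 = 6049 + 440√189
(55+4√189)^3 = 665335 + 48396√189
(55+4√189)^4 = 73180801 + 5323120√189
(55+4√189)^5 = 8049222775 + 585494804√189

55 4
6049 440
665335 48396
73180801 5323120
8049222775 585494804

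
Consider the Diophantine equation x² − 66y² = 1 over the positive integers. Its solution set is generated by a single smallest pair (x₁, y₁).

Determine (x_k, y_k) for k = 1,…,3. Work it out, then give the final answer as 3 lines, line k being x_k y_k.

65 8
8449 1040
1098305 135192

d=66: √d = [8; 8,16] (ℓ=2, even), read p_1/q_1
k=0  a_k=8  p_k/q_k = 8/1
k=1  a_k=8  p_k/q_k = 65/8
fundamental: x₁=65, y₁=8  (since 4225 − 66·64 = 1)
(65+8√66)^2 = 8449 + 1040√66
(65+8√66)^3 = 1098305 + 135192√66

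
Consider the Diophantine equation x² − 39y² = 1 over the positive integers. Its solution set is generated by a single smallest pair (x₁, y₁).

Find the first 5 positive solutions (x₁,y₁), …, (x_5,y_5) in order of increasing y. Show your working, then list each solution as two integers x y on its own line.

25 4
1249 200
62425 9996
3120001 499600
155937625 24970004

d=39: √d = [6; 4,12] (ℓ=2, even), read p_1/q_1
i=0: a=6 ⇒ p=6, q=1
i=1: a=4 ⇒ p=25, q=4
fundamental: x₁=25, y₁=4  (since 625 − 39·16 = 1)
n=2: (25,4)∘(25,4) = (25·25+39·4·4, 25·4+4·25) = (1249,200)
n=3: (1249,200)∘(25,4) = (25·1249+39·4·200, 25·200+4·1249) = (62425,9996)
n=4: (62425,9996)∘(25,4) = (25·62425+39·4·9996, 25·9996+4·62425) = (3120001,499600)
n=5: (3120001,499600)∘(25,4) = (25·3120001+39·4·499600, 25·499600+4·3120001) = (155937625,24970004)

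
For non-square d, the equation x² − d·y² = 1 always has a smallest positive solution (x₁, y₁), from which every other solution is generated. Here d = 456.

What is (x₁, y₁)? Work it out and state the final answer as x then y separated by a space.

√456 → a₀=21, period (2,1,4,1,2,42); ℓ=6 even so k=5
k=0  a_k=21  p_k/q_k = 21/1
…
k=2  a_k=1  p_k/q_k = 64/3
…
k=4  a_k=1  p_k/q_k = 363/17
k=5  a_k=2  p_k/q_k = 1025/48
(x₁, y₁) = (1025, 48);  1025² − 456·48² = 1 ✓

1025 48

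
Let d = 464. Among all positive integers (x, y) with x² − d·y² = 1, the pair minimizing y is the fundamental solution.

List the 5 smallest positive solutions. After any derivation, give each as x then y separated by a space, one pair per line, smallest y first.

9801 455
192119201 8918910
3765920568201 174828473365
73819574785756801 3426987725981820
1447011301184484245001 67175813229867162275

√464 = [21; 1,1,5,1,1,1,5,1,1,42, …], period ℓ=10 (even) → k=9
a_0=21:  p_0=21·1+0=21,  q_0=21·0+1=1
a_1=1:  p_1=1·21+1=22,  q_1=1·1+0=1
…
a_3=5:  p_3=5·43+22=237,  q_3=5·2+1=11
…
a_8=1:  p_8=1·4502+797=5299,  q_8=1·209+37=246
a_9=1:  p_9=1·5299+4502=9801,  q_9=1·246+209=455
→ (9801, 455).  Check: 9801²=96059601, 464·455²=96059600, difference 1.
n=2: (9801,455)∘(9801,455) = (9801·9801+464·455·455, 9801·455+455·9801) = (192119201,8918910)
n=3: (192119201,8918910)∘(9801,455) = (9801·192119201+464·455·8918910, 9801·8918910+455·192119201) = (3765920568201,174828473365)
n=4: (3765920568201,174828473365)∘(9801,455) = (9801·3765920568201+464·455·174828473365, 9801·174828473365+455·3765920568201) = (73819574785756801,3426987725981820)
n=5: (73819574785756801,3426987725981820)∘(9801,455) = (9801·73819574785756801+464·455·3426987725981820, 9801·3426987725981820+455·73819574785756801) = (1447011301184484245001,67175813229867162275)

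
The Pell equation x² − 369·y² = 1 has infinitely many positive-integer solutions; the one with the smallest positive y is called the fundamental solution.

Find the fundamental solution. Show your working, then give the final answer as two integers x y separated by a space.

[19; 4,1,3,2,7,4,7,2,3,1,4,38] for √369; ℓ=12 ⇒ convergent index 11
step 0: (19, 1)  from 19·(1,0) + (0,1)
…
step 6: (25414, 1323)  from 4·(6147,320) + (826,43)
…
step 10: (1758061, 91521)  from 1·(1364557,71036) + (393504,20485)
step 11: (8396801, 437120)  from 4·(1758061,91521) + (1364557,71036)
fundamental: x₁=8396801, y₁=437120  (since 70506267033601 − 369·191073894400 = 1)

8396801 437120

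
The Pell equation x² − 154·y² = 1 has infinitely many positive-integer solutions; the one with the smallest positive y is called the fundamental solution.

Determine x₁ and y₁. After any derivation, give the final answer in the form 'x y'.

[12; 2,2,3,1,2,1,3,2,2,24] for √154; ℓ=10 ⇒ convergent index 9
i=0: a=12 ⇒ p=12, q=1
…
i=2: a=2 ⇒ p=62, q=5
i=3: a=3 ⇒ p=211, q=17
i=4: a=1 ⇒ p=273, q=22
…
i=6: a=1 ⇒ p=1030, q=83
…
i=8: a=2 ⇒ p=8724, q=703
i=9: a=2 ⇒ p=21295, q=1716
fundamental: x₁=21295, y₁=1716  (since 453477025 − 154·2944656 = 1)

21295 1716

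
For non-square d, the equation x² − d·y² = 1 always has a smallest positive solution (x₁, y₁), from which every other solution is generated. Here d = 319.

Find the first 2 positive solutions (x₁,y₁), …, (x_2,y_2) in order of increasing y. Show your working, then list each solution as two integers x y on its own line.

12901780 722361
332911854336799 18639485405160

d=319: √d = [17; 1,6,5,1,4,…,6,1,34] (ℓ=14, even), read p_13/q_13
i=0: a=17 ⇒ p=17, q=1
…
i=3: a=5 ⇒ p=643, q=36
…
i=5: a=4 ⇒ p=3715, q=208
i=6: a=3 ⇒ p=11913, q=667
i=7: a=1 ⇒ p=15628, q=875
…
i=12: a=6 ⇒ p=11102899, q=621643
i=13: a=1 ⇒ p=12901780, q=722361
fundamental: x₁=12901780, y₁=722361  (since 166455927168400 − 319·521805414321 = 1)
(x_2, y_2) = (12901780·12901780 + 319·722361·722361, 12901780·722361 + 722361·12901780) = (332911854336799, 18639485405160)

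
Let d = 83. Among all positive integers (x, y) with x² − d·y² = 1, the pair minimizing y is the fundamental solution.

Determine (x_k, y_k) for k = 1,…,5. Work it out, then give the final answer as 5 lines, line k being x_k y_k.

√83 → a₀=9, period (9,18); ℓ=2 even so k=1
k=0  a_k=9  p_k/q_k = 9/1
k=1  a_k=9  p_k/q_k = 82/9
fundamental: x₁=82, y₁=9  (since 6724 − 83·81 = 1)
(x_2, y_2) = (82·82 + 83·9·9, 82·9 + 9·82) = (13447, 1476)
(x_3, y_3) = (82·13447 + 83·9·1476, 82·1476 + 9·13447) = (2205226, 242055)
(x_4, y_4) = (82·2205226 + 83·9·242055, 82·242055 + 9·2205226) = (361643617, 39695544)
(x_5, y_5) = (82·361643617 + 83·9·39695544, 82·39695544 + 9·361643617) = (59307347962, 6509827161)

82 9
13447 1476
2205226 242055
361643617 39695544
59307347962 6509827161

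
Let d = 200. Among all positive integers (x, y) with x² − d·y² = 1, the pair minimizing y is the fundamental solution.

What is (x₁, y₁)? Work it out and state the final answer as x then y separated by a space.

[14; 7,28] for √200; ℓ=2 ⇒ convergent index 1
k=0  a_k=14  p_k/q_k = 14/1
k=1  a_k=7  p_k/q_k = 99/7
→ (99, 7).  Check: 99²=9801, 200·7²=9800, difference 1.

99 7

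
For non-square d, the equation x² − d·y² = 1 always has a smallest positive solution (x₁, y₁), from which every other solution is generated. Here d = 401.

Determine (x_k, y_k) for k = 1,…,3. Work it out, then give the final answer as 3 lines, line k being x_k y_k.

[20; 40] for √401; ℓ=1 ⇒ convergent index 1
step 0: (20, 1)  from 20·(1,0) + (0,1)
step 1: (801, 40)  from 40·(20,1) + (1,0)
→ (801, 40).  Check: 801²=641601, 401·40²=641600, difference 1.
k=2:  x_2 = 801·801+401·40·40 = 1283201,  y_2 = 801·40+40·801 = 64080
k=3:  x_3 = 801·1283201+401·40·64080 = 2055687201,  y_3 = 801·64080+40·1283201 = 102656120

801 40
1283201 64080
2055687201 102656120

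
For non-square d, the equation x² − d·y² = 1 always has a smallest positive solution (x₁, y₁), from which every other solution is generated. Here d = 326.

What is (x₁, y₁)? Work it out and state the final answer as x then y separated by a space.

√326 → a₀=18, period (18,36); ℓ=2 even so k=1
a_0=18:  p_0=18·1+0=18,  q_0=18·0+1=1
a_1=18:  p_1=18·18+1=325,  q_1=18·1+0=18
fundamental: x₁=325, y₁=18  (since 105625 − 326·324 = 1)

325 18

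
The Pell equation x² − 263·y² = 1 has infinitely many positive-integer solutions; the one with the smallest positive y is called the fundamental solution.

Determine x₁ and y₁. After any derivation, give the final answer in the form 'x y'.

d=263: √d = [16; 4,1,1,1,1,15,1,1,1,1,4,32] (ℓ=12, even), read p_11/q_11
k=0  a_k=16  p_k/q_k = 16/1
…
k=6  a_k=15  p_k/q_k = 5822/359
k=7  a_k=1  p_k/q_k = 6195/382
…
k=10  a_k=1  p_k/q_k = 30229/1864
k=11  a_k=4  p_k/q_k = 139128/8579
fundamental: x₁=139128, y₁=8579  (since 19356600384 − 263·73599241 = 1)

139128 8579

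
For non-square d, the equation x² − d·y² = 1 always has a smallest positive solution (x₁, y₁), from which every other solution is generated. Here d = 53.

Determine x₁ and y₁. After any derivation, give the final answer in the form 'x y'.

66249 9100

d=53: √d = [7; 3,1,1,3,14] (ℓ=5, odd), read p_9/q_9
k=0  a_k=7  p_k/q_k = 7/1
…
k=3  a_k=1  p_k/q_k = 51/7
…
k=7  a_k=1  p_k/q_k = 10578/1453
k=8  a_k=1  p_k/q_k = 18557/2549
k=9  a_k=3  p_k/q_k = 66249/9100
(x₁, y₁) = (66249, 9100);  66249² − 53·9100² = 1 ✓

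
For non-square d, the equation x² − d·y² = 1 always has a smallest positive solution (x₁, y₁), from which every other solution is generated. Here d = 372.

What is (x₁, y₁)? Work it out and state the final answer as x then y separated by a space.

12151 630

[19; 3,2,12,2,3,38] for √372; ℓ=6 ⇒ convergent index 5
k=0  a_k=19  p_k/q_k = 19/1
…
k=2  a_k=2  p_k/q_k = 135/7
k=3  a_k=12  p_k/q_k = 1678/87
k=4  a_k=2  p_k/q_k = 3491/181
k=5  a_k=3  p_k/q_k = 12151/630
(x₁, y₁) = (12151, 630);  12151² − 372·630² = 1 ✓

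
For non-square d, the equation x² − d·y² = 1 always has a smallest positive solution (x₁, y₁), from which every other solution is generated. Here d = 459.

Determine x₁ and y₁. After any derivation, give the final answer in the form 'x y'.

499850 23331

d=459: √d = [21; 2,2,1,4,21,4,1,2,2,42] (ℓ=10, even), read p_9/q_9
step 0: (21, 1)  from 21·(1,0) + (0,1)
…
step 2: (107, 5)  from 2·(43,2) + (21,1)
…
step 5: (14997, 700)  from 21·(707,33) + (150,7)
…
step 8: (212079, 9899)  from 2·(75692,3533) + (60695,2833)
step 9: (499850, 23331)  from 2·(212079,9899) + (75692,3533)
(x₁, y₁) = (499850, 23331);  499850² − 459·23331² = 1 ✓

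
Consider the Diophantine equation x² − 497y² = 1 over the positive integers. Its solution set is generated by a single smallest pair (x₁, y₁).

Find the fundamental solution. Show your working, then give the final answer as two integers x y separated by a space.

1201887 53912

√497 = [22; 3,2,2,5,6,5,2,2,3,44, …], period ℓ=10 (even) → k=9
a_0=22:  p_0=22·1+0=22,  q_0=22·0+1=1
a_1=3:  p_1=3·22+1=67,  q_1=3·1+0=3
…
a_3=2:  p_3=2·156+67=379,  q_3=2·7+3=17
a_4=5:  p_4=5·379+156=2051,  q_4=5·17+7=92
…
a_6=5:  p_6=5·12685+2051=65476,  q_6=5·569+92=2937
a_7=2:  p_7=2·65476+12685=143637,  q_7=2·2937+569=6443
a_8=2:  p_8=2·143637+65476=352750,  q_8=2·6443+2937=15823
a_9=3:  p_9=3·352750+143637=1201887,  q_9=3·15823+6443=53912
fundamental: x₁=1201887, y₁=53912  (since 1444532360769 − 497·2906503744 = 1)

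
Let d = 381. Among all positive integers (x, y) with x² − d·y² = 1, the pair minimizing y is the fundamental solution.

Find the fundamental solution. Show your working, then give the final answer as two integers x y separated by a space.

√381 = [19; 1,1,12,1,1,38, …], period ℓ=6 (even) → k=5
k=0  a_k=19  p_k/q_k = 19/1
…
k=2  a_k=1  p_k/q_k = 39/2
…
k=4  a_k=1  p_k/q_k = 527/27
k=5  a_k=1  p_k/q_k = 1015/52
→ (1015, 52).  Check: 1015²=1030225, 381·52²=1030224, difference 1.

1015 52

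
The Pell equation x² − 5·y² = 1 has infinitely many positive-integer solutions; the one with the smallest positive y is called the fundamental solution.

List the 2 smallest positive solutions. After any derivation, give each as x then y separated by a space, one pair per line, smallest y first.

9 4
161 72

√5 → a₀=2, period (4); ℓ=1 odd so k=1
i=0: a=2 ⇒ p=2, q=1
i=1: a=4 ⇒ p=9, q=4
fundamental: x₁=9, y₁=4  (since 81 − 5·16 = 1)
(x_2, y_2) = (9·9 + 5·4·4, 9·4 + 4·9) = (161, 72)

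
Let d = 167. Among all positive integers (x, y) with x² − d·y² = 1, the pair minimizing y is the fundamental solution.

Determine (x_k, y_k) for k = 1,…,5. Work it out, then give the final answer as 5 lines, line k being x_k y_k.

168 13
56447 4368
18966024 1467635
6372527617 493120992
2141150313288 165687185677

d=167: √d = [12; 1,11,1,24] (ℓ=4, even), read p_3/q_3
a_0=12:  p_0=12·1+0=12,  q_0=12·0+1=1
a_1=1:  p_1=1·12+1=13,  q_1=1·1+0=1
a_2=11:  p_2=11·13+12=155,  q_2=11·1+1=12
a_3=1:  p_3=1·155+13=168,  q_3=1·12+1=13
(x₁, y₁) = (168, 13);  168² − 167·13² = 1 ✓
n=2: (168,13)∘(168,13) = (168·168+167·13·13, 168·13+13·168) = (56447,4368)
n=3: (56447,4368)∘(168,13) = (168·56447+167·13·4368, 168·4368+13·56447) = (18966024,1467635)
n=4: (18966024,1467635)∘(168,13) = (168·18966024+167·13·1467635, 168·1467635+13·18966024) = (6372527617,493120992)
n=5: (6372527617,493120992)∘(168,13) = (168·6372527617+167·13·493120992, 168·493120992+13·6372527617) = (2141150313288,165687185677)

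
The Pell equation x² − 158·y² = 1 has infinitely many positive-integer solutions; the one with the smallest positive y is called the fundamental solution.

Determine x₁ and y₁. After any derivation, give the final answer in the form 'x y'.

[12; 1,1,3,12,3,1,1,24] for √158; ℓ=8 ⇒ convergent index 7
step 0: (12, 1)  from 12·(1,0) + (0,1)
…
step 6: (4412, 351)  from 1·(3331,265) + (1081,86)
step 7: (7743, 616)  from 1·(4412,351) + (3331,265)
→ (7743, 616).  Check: 7743²=59954049, 158·616²=59954048, difference 1.

7743 616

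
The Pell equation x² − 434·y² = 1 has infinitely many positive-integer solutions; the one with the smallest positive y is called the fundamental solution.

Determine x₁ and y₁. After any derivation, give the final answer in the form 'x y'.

125 6

d=434: √d = [20; 1,4,1,40] (ℓ=4, even), read p_3/q_3
k=0  a_k=20  p_k/q_k = 20/1
…
k=2  a_k=4  p_k/q_k = 104/5
k=3  a_k=1  p_k/q_k = 125/6
(x₁, y₁) = (125, 6);  125² − 434·6² = 1 ✓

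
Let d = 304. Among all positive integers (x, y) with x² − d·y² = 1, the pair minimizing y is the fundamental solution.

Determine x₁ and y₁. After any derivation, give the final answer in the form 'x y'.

d=304: √d = [17; 2,3,2,1,1,1,1,1,2,3,2,34] (ℓ=12, even), read p_11/q_11
k=0  a_k=17  p_k/q_k = 17/1
k=1  a_k=2  p_k/q_k = 35/2
…
k=3  a_k=2  p_k/q_k = 279/16
k=4  a_k=1  p_k/q_k = 401/23
k=5  a_k=1  p_k/q_k = 680/39
k=6  a_k=1  p_k/q_k = 1081/62
…
k=8  a_k=1  p_k/q_k = 2842/163
k=9  a_k=2  p_k/q_k = 7445/427
k=10  a_k=3  p_k/q_k = 25177/1444
k=11  a_k=2  p_k/q_k = 57799/3315
→ (57799, 3315).  Check: 57799²=3340724401, 304·3315²=3340724400, difference 1.

57799 3315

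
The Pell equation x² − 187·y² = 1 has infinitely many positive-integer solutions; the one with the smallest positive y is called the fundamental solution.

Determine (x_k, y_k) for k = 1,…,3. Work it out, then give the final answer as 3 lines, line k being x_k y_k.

1682 123
5658247 413772
19034341226 1391928885

d=187: √d = [13; 1,2,13,2,1,26] (ℓ=6, even), read p_5/q_5
a_0=13:  p_0=13·1+0=13,  q_0=13·0+1=1
…
a_2=2:  p_2=2·14+13=41,  q_2=2·1+1=3
…
a_4=2:  p_4=2·547+41=1135,  q_4=2·40+3=83
a_5=1:  p_5=1·1135+547=1682,  q_5=1·83+40=123
→ (1682, 123).  Check: 1682²=2829124, 187·123²=2829123, difference 1.
k=2:  x_2 = 1682·1682+187·123·123 = 5658247,  y_2 = 1682·123+123·1682 = 413772
k=3:  x_3 = 1682·5658247+187·123·413772 = 19034341226,  y_3 = 1682·413772+123·5658247 = 1391928885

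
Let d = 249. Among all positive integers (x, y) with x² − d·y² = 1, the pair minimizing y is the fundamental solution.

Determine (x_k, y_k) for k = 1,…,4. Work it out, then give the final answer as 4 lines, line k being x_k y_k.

8553815 542076
146335502108449 9273635639880
2503453625935556812055 158649927281879742324
42828158354663763449114371201 2714124255465295062538692240

√249 → a₀=15, period (1,3,1,1,5,…,3,1,30); ℓ=16 even so k=15
a_0=15:  p_0=15·1+0=15,  q_0=15·0+1=1
…
a_9=3:  p_9=3·36751+3582=113835,  q_9=3·2329+227=7214
…
a_13=1:  p_13=1·1017351+866765=1884116,  q_13=1·64472+54929=119401
a_14=3:  p_14=3·1884116+1017351=6669699,  q_14=3·119401+64472=422675
a_15=1:  p_15=1·6669699+1884116=8553815,  q_15=1·422675+119401=542076
fundamental: x₁=8553815, y₁=542076  (since 73167751054225 − 249·293846389776 = 1)
k=2:  x_2 = 8553815·8553815+249·542076·542076 = 146335502108449,  y_2 = 8553815·542076+542076·8553815 = 9273635639880
k=3:  x_3 = 8553815·146335502108449+249·542076·9273635639880 = 2503453625935556812055,  y_3 = 8553815·9273635639880+542076·146335502108449 = 158649927281879742324
k=4:  x_4 = 8553815·2503453625935556812055+249·542076·158649927281879742324 = 42828158354663763449114371201,  y_4 = 8553815·158649927281879742324+542076·2503453625935556812055 = 2714124255465295062538692240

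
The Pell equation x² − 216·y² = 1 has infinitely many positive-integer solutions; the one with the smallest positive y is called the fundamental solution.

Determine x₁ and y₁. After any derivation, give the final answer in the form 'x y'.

d=216: √d = [14; 1,2,3,2,1,28] (ℓ=6, even), read p_5/q_5
i=0: a=14 ⇒ p=14, q=1
i=1: a=1 ⇒ p=15, q=1
…
i=3: a=3 ⇒ p=147, q=10
i=4: a=2 ⇒ p=338, q=23
i=5: a=1 ⇒ p=485, q=33
(x₁, y₁) = (485, 33);  485² − 216·33² = 1 ✓

485 33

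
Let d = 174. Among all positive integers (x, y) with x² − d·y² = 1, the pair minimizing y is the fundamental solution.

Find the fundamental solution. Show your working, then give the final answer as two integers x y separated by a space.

d=174: √d = [13; 5,4,5,26] (ℓ=4, even), read p_3/q_3
k=0  a_k=13  p_k/q_k = 13/1
k=1  a_k=5  p_k/q_k = 66/5
k=2  a_k=4  p_k/q_k = 277/21
k=3  a_k=5  p_k/q_k = 1451/110
→ (1451, 110).  Check: 1451²=2105401, 174·110²=2105400, difference 1.

1451 110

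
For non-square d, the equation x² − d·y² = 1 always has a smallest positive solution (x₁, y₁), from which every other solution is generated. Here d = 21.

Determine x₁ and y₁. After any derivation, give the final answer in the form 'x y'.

55 12

[4; 1,1,2,1,1,8] for √21; ℓ=6 ⇒ convergent index 5
step 0: (4, 1)  from 4·(1,0) + (0,1)
step 1: (5, 1)  from 1·(4,1) + (1,0)
…
step 3: (23, 5)  from 2·(9,2) + (5,1)
step 4: (32, 7)  from 1·(23,5) + (9,2)
step 5: (55, 12)  from 1·(32,7) + (23,5)
(x₁, y₁) = (55, 12);  55² − 21·12² = 1 ✓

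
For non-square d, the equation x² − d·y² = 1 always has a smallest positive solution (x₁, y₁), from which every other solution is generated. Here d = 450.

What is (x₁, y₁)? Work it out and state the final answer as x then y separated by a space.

√450 → a₀=21, period (4,1,2,4,2,1,4,42); ℓ=8 even so k=7
i=0: a=21 ⇒ p=21, q=1
…
i=4: a=4 ⇒ p=1294, q=61
i=5: a=2 ⇒ p=2885, q=136
i=6: a=1 ⇒ p=4179, q=197
i=7: a=4 ⇒ p=19601, q=924
fundamental: x₁=19601, y₁=924  (since 384199201 − 450·853776 = 1)

19601 924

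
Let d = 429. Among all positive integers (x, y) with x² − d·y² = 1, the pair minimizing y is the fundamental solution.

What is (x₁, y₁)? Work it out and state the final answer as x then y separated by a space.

d=429: √d = [20; 1,2,2,9,1,12,1,9,2,2,1,40] (ℓ=12, even), read p_11/q_11
a_0=20:  p_0=20·1+0=20,  q_0=20·0+1=1
a_1=1:  p_1=1·20+1=21,  q_1=1·1+0=1
a_2=2:  p_2=2·21+20=62,  q_2=2·1+1=3
…
a_5=1:  p_5=1·1367+145=1512,  q_5=1·66+7=73
a_6=12:  p_6=12·1512+1367=19511,  q_6=12·73+66=942
a_7=1:  p_7=1·19511+1512=21023,  q_7=1·942+73=1015
a_8=9:  p_8=9·21023+19511=208718,  q_8=9·1015+942=10077
…
a_10=2:  p_10=2·438459+208718=1085636,  q_10=2·21169+10077=52415
a_11=1:  p_11=1·1085636+438459=1524095,  q_11=1·52415+21169=73584
→ (1524095, 73584).  Check: 1524095²=2322865569025, 429·73584²=2322865569024, difference 1.

1524095 73584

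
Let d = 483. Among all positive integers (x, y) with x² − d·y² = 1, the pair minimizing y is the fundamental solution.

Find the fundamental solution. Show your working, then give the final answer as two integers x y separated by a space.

[21; 1,42] for √483; ℓ=2 ⇒ convergent index 1
k=0  a_k=21  p_k/q_k = 21/1
k=1  a_k=1  p_k/q_k = 22/1
→ (22, 1).  Check: 22²=484, 483·1²=483, difference 1.

22 1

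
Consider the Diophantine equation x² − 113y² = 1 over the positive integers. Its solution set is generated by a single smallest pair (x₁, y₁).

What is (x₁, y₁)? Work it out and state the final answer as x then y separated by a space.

1204353 113296

d=113: √d = [10; 1,1,1,2,2,1,1,1,20] (ℓ=9, odd), read p_17/q_17
step 0: (10, 1)  from 10·(1,0) + (0,1)
…
step 9: (16009, 1506)  from 20·(776,73) + (489,46)
…
step 16: (758918, 71393)  from 1·(445435,41903) + (313483,29490)
step 17: (1204353, 113296)  from 1·(758918,71393) + (445435,41903)
(x₁, y₁) = (1204353, 113296);  1204353² − 113·113296² = 1 ✓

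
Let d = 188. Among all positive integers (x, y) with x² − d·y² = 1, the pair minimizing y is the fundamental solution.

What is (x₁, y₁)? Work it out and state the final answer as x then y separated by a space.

4607 336

d=188: √d = [13; 1,2,2,6,2,2,1,26] (ℓ=8, even), read p_7/q_7
i=0: a=13 ⇒ p=13, q=1
i=1: a=1 ⇒ p=14, q=1
…
i=3: a=2 ⇒ p=96, q=7
i=4: a=6 ⇒ p=617, q=45
i=5: a=2 ⇒ p=1330, q=97
i=6: a=2 ⇒ p=3277, q=239
i=7: a=1 ⇒ p=4607, q=336
(x₁, y₁) = (4607, 336);  4607² − 188·336² = 1 ✓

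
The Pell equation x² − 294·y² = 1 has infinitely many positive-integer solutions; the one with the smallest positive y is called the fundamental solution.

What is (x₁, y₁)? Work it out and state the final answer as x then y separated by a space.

[17; 6,1,4,1,6,34] for √294; ℓ=6 ⇒ convergent index 5
i=0: a=17 ⇒ p=17, q=1
i=1: a=6 ⇒ p=103, q=6
i=2: a=1 ⇒ p=120, q=7
…
i=4: a=1 ⇒ p=703, q=41
i=5: a=6 ⇒ p=4801, q=280
fundamental: x₁=4801, y₁=280  (since 23049601 − 294·78400 = 1)

4801 280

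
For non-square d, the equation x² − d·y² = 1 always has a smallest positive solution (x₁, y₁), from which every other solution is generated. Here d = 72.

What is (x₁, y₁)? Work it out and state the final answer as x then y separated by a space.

d=72: √d = [8; 2,16] (ℓ=2, even), read p_1/q_1
step 0: (8, 1)  from 8·(1,0) + (0,1)
step 1: (17, 2)  from 2·(8,1) + (1,0)
fundamental: x₁=17, y₁=2  (since 289 − 72·4 = 1)

17 2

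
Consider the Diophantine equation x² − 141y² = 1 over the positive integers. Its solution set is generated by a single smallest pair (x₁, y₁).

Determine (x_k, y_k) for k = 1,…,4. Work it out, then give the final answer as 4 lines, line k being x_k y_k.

[11; 1,6,1,22] for √141; ℓ=4 ⇒ convergent index 3
step 0: (11, 1)  from 11·(1,0) + (0,1)
…
step 2: (83, 7)  from 6·(12,1) + (11,1)
step 3: (95, 8)  from 1·(83,7) + (12,1)
(x₁, y₁) = (95, 8);  95² − 141·8² = 1 ✓
(95+8√141)^2 = 18049 + 1520√141
(95+8√141)^3 = 3429215 + 288792√141
(95+8√141)^4 = 651532801 + 54868960√141

95 8
18049 1520
3429215 288792
651532801 54868960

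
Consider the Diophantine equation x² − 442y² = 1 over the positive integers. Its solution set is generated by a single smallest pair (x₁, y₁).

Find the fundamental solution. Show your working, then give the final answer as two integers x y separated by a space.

883 42

√442 → a₀=21, period (42); ℓ=1 odd so k=1
i=0: a=21 ⇒ p=21, q=1
i=1: a=42 ⇒ p=883, q=42
(x₁, y₁) = (883, 42);  883² − 442·42² = 1 ✓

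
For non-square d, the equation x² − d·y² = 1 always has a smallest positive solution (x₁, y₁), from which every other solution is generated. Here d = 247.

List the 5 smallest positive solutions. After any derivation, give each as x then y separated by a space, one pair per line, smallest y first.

85292 5427
14549450527 925759368
2481903468612476 157919736025485
423373021275241155457 26938580249245573872
72220663458733833793864412 4595290773079387237355763

d=247: √d = [15; 1,2,1,1,9,1,9,1,1,2,1,30] (ℓ=12, even), read p_11/q_11
k=0  a_k=15  p_k/q_k = 15/1
k=1  a_k=1  p_k/q_k = 16/1
…
k=4  a_k=1  p_k/q_k = 110/7
…
k=7  a_k=9  p_k/q_k = 11520/733
…
k=9  a_k=1  p_k/q_k = 24203/1540
k=10  a_k=2  p_k/q_k = 61089/3887
k=11  a_k=1  p_k/q_k = 85292/5427
fundamental: x₁=85292, y₁=5427  (since 7274725264 − 247·29452329 = 1)
n=2: (85292,5427)∘(85292,5427) = (85292·85292+247·5427·5427, 85292·5427+5427·85292) = (14549450527,925759368)
n=3: (14549450527,925759368)∘(85292,5427) = (85292·14549450527+247·5427·925759368, 85292·925759368+5427·14549450527) = (2481903468612476,157919736025485)
n=4: (2481903468612476,157919736025485)∘(85292,5427) = (85292·2481903468612476+247·5427·157919736025485, 85292·157919736025485+5427·2481903468612476) = (423373021275241155457,26938580249245573872)
n=5: (423373021275241155457,26938580249245573872)∘(85292,5427) = (85292·423373021275241155457+247·5427·26938580249245573872, 85292·26938580249245573872+5427·423373021275241155457) = (72220663458733833793864412,4595290773079387237355763)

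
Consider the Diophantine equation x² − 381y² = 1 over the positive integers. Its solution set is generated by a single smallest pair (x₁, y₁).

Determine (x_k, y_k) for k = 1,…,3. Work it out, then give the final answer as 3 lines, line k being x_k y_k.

[19; 1,1,12,1,1,38] for √381; ℓ=6 ⇒ convergent index 5
a_0=19:  p_0=19·1+0=19,  q_0=19·0+1=1
a_1=1:  p_1=1·19+1=20,  q_1=1·1+0=1
a_2=1:  p_2=1·20+19=39,  q_2=1·1+1=2
a_3=12:  p_3=12·39+20=488,  q_3=12·2+1=25
a_4=1:  p_4=1·488+39=527,  q_4=1·25+2=27
a_5=1:  p_5=1·527+488=1015,  q_5=1·27+25=52
(x₁, y₁) = (1015, 52);  1015² − 381·52² = 1 ✓
(1015+52√381)^2 = 2060449 + 105560√381
(1015+52√381)^3 = 4182710455 + 214286748√381

1015 52
2060449 105560
4182710455 214286748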